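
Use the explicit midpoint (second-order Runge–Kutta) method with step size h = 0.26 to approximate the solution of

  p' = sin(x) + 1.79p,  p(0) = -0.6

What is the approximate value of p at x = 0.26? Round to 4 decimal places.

-0.9105

Midpoint: k1 = f(x_n, p_n); k2 = f(x_n + h/2, p_n + (h/2)·k1); p_{n+1} = p_n + h·k2.
x=0.000000, p=-0.600000:
  k1 = f(0.000000, -0.600000) = -1.074000
  k2 = f(0.130000, -0.739620) = -1.194286
  p ← -0.600000 + 0.26·(-1.194286) = -0.910514
p(0.26) ≈ -0.9105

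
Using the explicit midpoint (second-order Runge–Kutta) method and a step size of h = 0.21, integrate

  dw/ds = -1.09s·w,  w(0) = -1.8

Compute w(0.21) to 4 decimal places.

Midpoint: k1 = f(s_n, w_n); k2 = f(s_n + h/2, w_n + (h/2)·k1); w_{n+1} = w_n + h·k2.
s=0.000000, w=-1.800000:
  k1 = f(0.000000, -1.800000) = 0.000000
  k2 = f(0.105000, -1.800000) = 0.206010
  w ← -1.800000 + 0.21·0.206010 = -1.756738
w(0.21) ≈ -1.7567

-1.7567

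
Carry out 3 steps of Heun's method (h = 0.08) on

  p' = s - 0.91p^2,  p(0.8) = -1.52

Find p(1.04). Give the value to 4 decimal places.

-1.9367

Heun: k1 = f(s_n, p_n); k2 = f(s_n + h, p_n + h·k1); p_{n+1} = p_n + (h/2)·(k1 + k2).
s=0.800000, p=-1.520000:
  k1 = f(0.800000, -1.520000) = -1.302464
  k2 = f(0.880000, -1.624197) = -1.520595
  p ← -1.520000 + (0.08/2)·(-1.302464 + (-1.520595)) = -1.632922
s=0.880000, p=-1.632922:
  k1 = f(0.880000, -1.632922) = -1.546456
  k2 = f(0.960000, -1.756639) = -1.848060
  p ← -1.632922 + (0.08/2)·(-1.546456 + (-1.848060)) = -1.768703
s=0.960000, p=-1.768703:
  k1 = f(0.960000, -1.768703) = -1.886762
  k2 = f(1.040000, -1.919644) = -2.313380
  p ← -1.768703 + (0.08/2)·(-1.886762 + (-2.313380)) = -1.936709
p(1.04) ≈ -1.9367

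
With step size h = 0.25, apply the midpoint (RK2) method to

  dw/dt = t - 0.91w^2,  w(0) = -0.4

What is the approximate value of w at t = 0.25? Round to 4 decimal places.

Midpoint: k1 = f(t_n, w_n); k2 = f(t_n + h/2, w_n + (h/2)·k1); w_{n+1} = w_n + h·k2.
t=0.000000, w=-0.400000:
  k1 = f(0.000000, -0.400000) = -0.145600
  k2 = f(0.125000, -0.418200) = -0.034151
  w ← -0.400000 + 0.25·(-0.034151) = -0.408538
w(0.25) ≈ -0.4085

-0.4085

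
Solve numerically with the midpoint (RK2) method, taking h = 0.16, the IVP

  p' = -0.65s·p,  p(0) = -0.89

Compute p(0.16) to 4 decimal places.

-0.8826

Midpoint: k1 = f(s_n, p_n); k2 = f(s_n + h/2, p_n + (h/2)·k1); p_{n+1} = p_n + h·k2.
s=0.000000, p=-0.890000:
  k1 = f(0.000000, -0.890000) = 0.000000
  k2 = f(0.080000, -0.890000) = 0.046280
  p ← -0.890000 + 0.16·0.046280 = -0.882595
p(0.16) ≈ -0.8826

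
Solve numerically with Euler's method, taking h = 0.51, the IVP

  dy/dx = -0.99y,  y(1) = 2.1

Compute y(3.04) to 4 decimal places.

Euler: y_{n+1} = y_n + h·f(x_n, y_n).
x=1.000000, y=2.100000: f=-2.079000 → y ← 2.100000 + 0.51·(-2.079000) = 1.039710
x=1.510000, y=1.039710: f=-1.029313 → y ← 1.039710 + 0.51·(-1.029313) = 0.514760
x=2.020000, y=0.514760: f=-0.509613 → y ← 0.514760 + 0.51·(-0.509613) = 0.254858
x=2.530000, y=0.254858: f=-0.252309 → y ← 0.254858 + 0.51·(-0.252309) = 0.126180
y(3.04) ≈ 0.1262

0.1262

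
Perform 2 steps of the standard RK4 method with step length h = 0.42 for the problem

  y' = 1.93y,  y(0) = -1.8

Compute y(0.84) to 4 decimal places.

-9.0793

RK4: k1 = f(t_n, y_n); k2 = f(t_n + h/2, y_n + (h/2)·k1); k3 = f(t_n + h/2, y_n + (h/2)·k2); k4 = f(t_n + h, y_n + h·k3); y_{n+1} = y_n + (h/6)·(k1 + 2k2 + 2k3 + k4).
t=0.000000, y=-1.800000:
  k1 = f(0.000000, -1.800000) = -3.474000
  k2 = f(0.210000, -2.529540) = -4.882012
  k3 = f(0.210000, -2.825223) = -5.452680
  k4 = f(0.420000, -4.090125) = -7.893942
  y ← -1.800000 + (0.42/6)·(k1 + 2k2 + 2k3 + k4) = -4.042613
t=0.420000, y=-4.042613:
  k1 = f(0.420000, -4.042613) = -7.802243
  k2 = f(0.630000, -5.681084) = -10.964492
  k3 = f(0.630000, -6.345156) = -12.246151
  k4 = f(0.840000, -9.185996) = -17.728973
  y ← -4.042613 + (0.42/6)·(k1 + 2k2 + 2k3 + k4) = -9.079288
y(0.84) ≈ -9.0793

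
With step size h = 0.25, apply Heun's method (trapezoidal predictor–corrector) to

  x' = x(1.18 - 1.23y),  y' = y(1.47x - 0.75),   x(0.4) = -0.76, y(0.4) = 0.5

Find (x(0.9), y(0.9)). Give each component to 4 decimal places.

Heun on (x,y): k1 = f(t_n, state_n); k2 = f(t_n + h, state_n + h·k1); state_{n+1} = state_n + (h/2)·(k1 + k2).
0.400000: (-0.760000, 0.500000)
  k1 = (-0.429400, -0.933600)
  predictor → (-0.867350, 0.266600)
  k2 = (-0.739053, -0.539866)
  → (-0.906057, 0.315817)
0.650000: (-0.906057, 0.315817)
  k1 = (-0.717185, -0.657500)
  predictor → (-1.085353, 0.151442)
  k2 = (-1.078544, -0.355202)
  → (-1.130523, 0.189229)
(x(0.9), y(0.9)) ≈ (-1.1305, 0.1892)

-1.1305, 0.1892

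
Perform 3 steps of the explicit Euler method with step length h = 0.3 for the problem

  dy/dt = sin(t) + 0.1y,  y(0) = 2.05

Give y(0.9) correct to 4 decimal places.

2.5008

Euler: y_{n+1} = y_n + h·f(t_n, y_n).
t=0.000000, y=2.050000: f=0.205000 → y ← 2.050000 + 0.3·0.205000 = 2.111500
t=0.300000, y=2.111500: f=0.506670 → y ← 2.111500 + 0.3·0.506670 = 2.263501
t=0.600000, y=2.263501: f=0.790993 → y ← 2.263501 + 0.3·0.790993 = 2.500799
y(0.9) ≈ 2.5008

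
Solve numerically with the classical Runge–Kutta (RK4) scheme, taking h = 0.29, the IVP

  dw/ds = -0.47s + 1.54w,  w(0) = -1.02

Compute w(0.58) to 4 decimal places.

-2.6001

RK4: k1 = f(s_n, w_n); k2 = f(s_n + h/2, w_n + (h/2)·k1); k3 = f(s_n + h/2, w_n + (h/2)·k2); k4 = f(s_n + h, w_n + h·k3); w_{n+1} = w_n + (h/6)·(k1 + 2k2 + 2k3 + k4).
s=0.000000, w=-1.020000:
  k1 = f(0.000000, -1.020000) = -1.570800
  k2 = f(0.145000, -1.247766) = -1.989710
  k3 = f(0.145000, -1.308508) = -2.083252
  k4 = f(0.290000, -1.624143) = -2.637480
  w ← -1.020000 + (0.29/6)·(k1 + 2k2 + 2k3 + k4) = -1.617120
s=0.290000, w=-1.617120:
  k1 = f(0.290000, -1.617120) = -2.626665
  k2 = f(0.435000, -1.997986) = -3.281349
  k3 = f(0.435000, -2.092915) = -3.427540
  k4 = f(0.580000, -2.611106) = -4.293704
  w ← -1.617120 + (0.29/6)·(k1 + 2k2 + 2k3 + k4) = -2.600130
w(0.58) ≈ -2.6001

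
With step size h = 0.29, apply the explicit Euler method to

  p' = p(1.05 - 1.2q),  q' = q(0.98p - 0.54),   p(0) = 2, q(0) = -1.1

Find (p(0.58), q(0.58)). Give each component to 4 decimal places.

6.2259, -2.7992

Euler on (p,q): p_{n+1} = p_n + h·p', q_{n+1} = q_n + h·q'.
0.000000: (2.000000, -1.100000); f=(4.740000, -1.562000) → (3.374600, -1.552980)
0.290000: (3.374600, -1.552980); f=(9.832154, -4.297263) → (6.225925, -2.799186)
(p(0.58), q(0.58)) ≈ (6.2259, -2.7992)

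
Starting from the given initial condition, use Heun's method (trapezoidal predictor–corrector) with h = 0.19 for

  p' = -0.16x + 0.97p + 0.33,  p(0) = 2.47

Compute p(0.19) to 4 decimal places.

Heun: k1 = f(x_n, p_n); k2 = f(x_n + h, p_n + h·k1); p_{n+1} = p_n + (h/2)·(k1 + k2).
x=0.000000, p=2.470000:
  k1 = f(0.000000, 2.470000) = 2.725900
  k2 = f(0.190000, 2.987921) = 3.197883
  p ← 2.470000 + (0.19/2)·(2.725900 + 3.197883) = 3.032759
p(0.19) ≈ 3.0328

3.0328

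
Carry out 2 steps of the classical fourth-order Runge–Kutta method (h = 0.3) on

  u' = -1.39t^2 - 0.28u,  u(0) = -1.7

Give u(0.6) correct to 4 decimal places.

-1.5331

RK4: k1 = f(t_n, u_n); k2 = f(t_n + h/2, u_n + (h/2)·k1); k3 = f(t_n + h/2, u_n + (h/2)·k2); k4 = f(t_n + h, u_n + h·k3); u_{n+1} = u_n + (h/6)·(k1 + 2k2 + 2k3 + k4).
t=0.000000, u=-1.700000:
  k1 = f(0.000000, -1.700000) = 0.476000
  k2 = f(0.150000, -1.628600) = 0.424733
  k3 = f(0.150000, -1.636290) = 0.426886
  k4 = f(0.300000, -1.571934) = 0.315042
  u ← -1.700000 + (0.3/6)·(k1 + 2k2 + 2k3 + k4) = -1.575286
t=0.300000, u=-1.575286:
  k1 = f(0.300000, -1.575286) = 0.315980
  k2 = f(0.450000, -1.527889) = 0.146334
  k3 = f(0.450000, -1.553336) = 0.153459
  k4 = f(0.600000, -1.529248) = -0.072210
  u ← -1.575286 + (0.3/6)·(k1 + 2k2 + 2k3 + k4) = -1.533118
u(0.6) ≈ -1.5331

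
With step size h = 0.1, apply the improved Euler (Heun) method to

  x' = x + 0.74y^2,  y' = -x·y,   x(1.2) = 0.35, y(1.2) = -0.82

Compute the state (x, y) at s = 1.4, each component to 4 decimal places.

0.5295, -0.7513

Heun on (x,y): k1 = f(s_n, state_n); k2 = f(s_n + h, state_n + h·k1); state_{n+1} = state_n + (h/2)·(k1 + k2).
1.200000: (0.350000, -0.820000)
  k1 = (0.847576, 0.287000)
  predictor → (0.434758, -0.791300)
  k2 = (0.898113, 0.344024)
  → (0.437284, -0.788449)
1.300000: (0.437284, -0.788449)
  k1 = (0.897307, 0.344776)
  predictor → (0.527015, -0.753971)
  k2 = (0.947685, 0.397354)
  → (0.529534, -0.751342)
(x(1.4), y(1.4)) ≈ (0.5295, -0.7513)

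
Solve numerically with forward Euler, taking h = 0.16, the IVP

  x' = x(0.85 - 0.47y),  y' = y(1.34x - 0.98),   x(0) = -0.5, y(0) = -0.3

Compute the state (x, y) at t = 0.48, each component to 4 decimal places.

-0.7665, -0.1111

Euler on (x,y): x_{n+1} = x_n + h·x', y_{n+1} = y_n + h·y'.
0.000000: (-0.500000, -0.300000); f=(-0.495500, 0.495000) → (-0.579280, -0.220800)
0.160000: (-0.579280, -0.220800); f=(-0.552503, 0.387777) → (-0.667681, -0.158756)
0.320000: (-0.667681, -0.158756); f=(-0.617348, 0.297618) → (-0.766456, -0.111137)
(x(0.48), y(0.48)) ≈ (-0.7665, -0.1111)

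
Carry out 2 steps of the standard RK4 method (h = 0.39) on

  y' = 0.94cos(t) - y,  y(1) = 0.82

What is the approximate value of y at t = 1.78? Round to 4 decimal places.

0.4403

RK4: k1 = f(t_n, y_n); k2 = f(t_n + h/2, y_n + (h/2)·k1); k3 = f(t_n + h/2, y_n + (h/2)·k2); k4 = f(t_n + h, y_n + h·k3); y_{n+1} = y_n + (h/6)·(k1 + 2k2 + 2k3 + k4).
t=1.000000, y=0.820000:
  k1 = f(1.000000, 0.820000) = -0.312116
  k2 = f(1.195000, 0.759137) = -0.414145
  k3 = f(1.195000, 0.739242) = -0.394249
  k4 = f(1.390000, 0.666243) = -0.497219
  y ← 0.820000 + (0.39/6)·(k1 + 2k2 + 2k3 + k4) = 0.662302
t=1.390000, y=0.662302:
  k1 = f(1.390000, 0.662302) = -0.493278
  k2 = f(1.585000, 0.566113) = -0.579464
  k3 = f(1.585000, 0.549307) = -0.562658
  k4 = f(1.780000, 0.442866) = -0.638086
  y ← 0.662302 + (0.39/6)·(k1 + 2k2 + 2k3 + k4) = 0.440288
y(1.78) ≈ 0.4403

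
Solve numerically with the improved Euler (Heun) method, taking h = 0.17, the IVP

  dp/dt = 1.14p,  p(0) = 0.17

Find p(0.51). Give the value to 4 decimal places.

0.3031

Heun: k1 = f(t_n, p_n); k2 = f(t_n + h, p_n + h·k1); p_{n+1} = p_n + (h/2)·(k1 + k2).
t=0.000000, p=0.170000:
  k1 = f(0.000000, 0.170000) = 0.193800
  k2 = f(0.170000, 0.202946) = 0.231358
  p ← 0.170000 + (0.17/2)·(0.193800 + 0.231358) = 0.206138
t=0.170000, p=0.206138:
  k1 = f(0.170000, 0.206138) = 0.234998
  k2 = f(0.340000, 0.246088) = 0.280540
  p ← 0.206138 + (0.17/2)·(0.234998 + 0.280540) = 0.249959
t=0.340000, p=0.249959:
  k1 = f(0.340000, 0.249959) = 0.284954
  k2 = f(0.510000, 0.298401) = 0.340178
  p ← 0.249959 + (0.17/2)·(0.284954 + 0.340178) = 0.303095
p(0.51) ≈ 0.3031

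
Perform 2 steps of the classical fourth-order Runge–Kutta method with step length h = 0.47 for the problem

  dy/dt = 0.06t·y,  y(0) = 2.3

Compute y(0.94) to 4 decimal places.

RK4: k1 = f(t_n, y_n); k2 = f(t_n + h/2, y_n + (h/2)·k1); k3 = f(t_n + h/2, y_n + (h/2)·k2); k4 = f(t_n + h, y_n + h·k3); y_{n+1} = y_n + (h/6)·(k1 + 2k2 + 2k3 + k4).
t=0.000000, y=2.300000:
  k1 = f(0.000000, 2.300000) = 0.000000
  k2 = f(0.235000, 2.300000) = 0.032430
  k3 = f(0.235000, 2.307621) = 0.032537
  k4 = f(0.470000, 2.315293) = 0.065291
  y ← 2.300000 + (0.47/6)·(k1 + 2k2 + 2k3 + k4) = 2.315293
t=0.470000, y=2.315293:
  k1 = f(0.470000, 2.315293) = 0.065291
  k2 = f(0.705000, 2.330636) = 0.098586
  k3 = f(0.705000, 2.338460) = 0.098917
  k4 = f(0.940000, 2.361784) = 0.133205
  y ← 2.315293 + (0.47/6)·(k1 + 2k2 + 2k3 + k4) = 2.361784
y(0.94) ≈ 2.3618

2.3618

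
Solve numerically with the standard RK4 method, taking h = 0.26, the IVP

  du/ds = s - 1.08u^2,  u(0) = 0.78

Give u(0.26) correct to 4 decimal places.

RK4: k1 = f(s_n, u_n); k2 = f(s_n + h/2, u_n + (h/2)·k1); k3 = f(s_n + h/2, u_n + (h/2)·k2); k4 = f(s_n + h, u_n + h·k3); u_{n+1} = u_n + (h/6)·(k1 + 2k2 + 2k3 + k4).
s=0.000000, u=0.780000:
  k1 = f(0.000000, 0.780000) = -0.657072
  k2 = f(0.130000, 0.694581) = -0.391038
  k3 = f(0.130000, 0.729165) = -0.444216
  k4 = f(0.260000, 0.664504) = -0.216890
  u ← 0.780000 + (0.26/6)·(k1 + 2k2 + 2k3 + k4) = 0.669740
u(0.26) ≈ 0.6697

0.6697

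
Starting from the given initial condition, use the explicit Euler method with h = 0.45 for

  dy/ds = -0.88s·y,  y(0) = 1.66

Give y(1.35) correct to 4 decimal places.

0.8780

Euler: y_{n+1} = y_n + h·f(s_n, y_n).
s=0.000000, y=1.660000: f=0.000000 → y ← 1.660000 + 0.45·0.000000 = 1.660000
s=0.450000, y=1.660000: f=-0.657360 → y ← 1.660000 + 0.45·(-0.657360) = 1.364188
s=0.900000, y=1.364188: f=-1.080437 → y ← 1.364188 + 0.45·(-1.080437) = 0.877991
y(1.35) ≈ 0.8780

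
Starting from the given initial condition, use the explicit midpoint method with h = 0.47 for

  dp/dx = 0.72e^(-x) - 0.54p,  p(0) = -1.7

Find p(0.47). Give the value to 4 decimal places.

Midpoint: k1 = f(x_n, p_n); k2 = f(x_n + h/2, p_n + (h/2)·k1); p_{n+1} = p_n + h·k2.
x=0.000000, p=-1.700000:
  k1 = f(0.000000, -1.700000) = 1.638000
  k2 = f(0.235000, -1.315070) = 1.279349
  p ← -1.700000 + 0.47·1.279349 = -1.098706
p(0.47) ≈ -1.0987

-1.0987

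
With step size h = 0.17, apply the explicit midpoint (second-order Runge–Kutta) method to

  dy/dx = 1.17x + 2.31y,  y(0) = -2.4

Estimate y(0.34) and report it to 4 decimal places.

Midpoint: k1 = f(x_n, y_n); k2 = f(x_n + h/2, y_n + (h/2)·k1); y_{n+1} = y_n + h·k2.
x=0.000000, y=-2.400000:
  k1 = f(0.000000, -2.400000) = -5.544000
  k2 = f(0.085000, -2.871240) = -6.533114
  y ← -2.400000 + 0.17·(-6.533114) = -3.510629
x=0.170000, y=-3.510629:
  k1 = f(0.170000, -3.510629) = -7.910654
  k2 = f(0.255000, -4.183035) = -9.364461
  y ← -3.510629 + 0.17·(-9.364461) = -5.102588
y(0.34) ≈ -5.1026

-5.1026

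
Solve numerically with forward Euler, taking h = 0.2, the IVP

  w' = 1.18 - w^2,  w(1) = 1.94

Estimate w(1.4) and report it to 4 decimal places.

Euler: w_{n+1} = w_n + h·f(t_n, w_n).
t=1.000000, w=1.940000: f=-2.583600 → w ← 1.940000 + 0.2·(-2.583600) = 1.423280
t=1.200000, w=1.423280: f=-0.845726 → w ← 1.423280 + 0.2·(-0.845726) = 1.254135
w(1.4) ≈ 1.2541

1.2541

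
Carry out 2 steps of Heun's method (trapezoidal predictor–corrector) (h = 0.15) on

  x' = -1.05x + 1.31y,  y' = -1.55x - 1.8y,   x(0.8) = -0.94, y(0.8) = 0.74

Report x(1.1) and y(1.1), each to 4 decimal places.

Heun on (x,y): k1 = f(t_n, state_n); k2 = f(t_n + h, state_n + h·k1); state_{n+1} = state_n + (h/2)·(k1 + k2).
0.800000: (-0.940000, 0.740000)
  k1 = (1.956400, 0.125000)
  predictor → (-0.646540, 0.758750)
  k2 = (1.672829, -0.363613)
  → (-0.667808, 0.722104)
0.950000: (-0.667808, 0.722104)
  k1 = (1.647154, -0.264685)
  predictor → (-0.420735, 0.682401)
  k2 = (1.335717, -0.576184)
  → (-0.444092, 0.659039)
(x(1.1), y(1.1)) ≈ (-0.4441, 0.6590)

-0.4441, 0.6590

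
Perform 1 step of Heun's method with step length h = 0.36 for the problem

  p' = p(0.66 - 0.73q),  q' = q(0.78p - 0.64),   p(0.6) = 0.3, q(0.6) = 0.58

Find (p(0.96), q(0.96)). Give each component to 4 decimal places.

Heun on (p,q): k1 = f(x_n, state_n); k2 = f(x_n + h, state_n + h·k1); state_{n+1} = state_n + (h/2)·(k1 + k2).
0.600000: (0.300000, 0.580000)
  k1 = (0.070980, -0.235480)
  predictor → (0.325553, 0.495227)
  k2 = (0.097172, -0.191192)
  → (0.330267, 0.503199)
(p(0.96), q(0.96)) ≈ (0.3303, 0.5032)

0.3303, 0.5032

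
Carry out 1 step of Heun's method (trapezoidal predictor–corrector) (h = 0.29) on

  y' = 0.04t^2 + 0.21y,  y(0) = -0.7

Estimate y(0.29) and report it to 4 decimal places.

Heun: k1 = f(t_n, y_n); k2 = f(t_n + h, y_n + h·k1); y_{n+1} = y_n + (h/2)·(k1 + k2).
t=0.000000, y=-0.700000:
  k1 = f(0.000000, -0.700000) = -0.147000
  k2 = f(0.290000, -0.742630) = -0.152588
  y ← -0.700000 + (0.29/2)·(-0.147000 + (-0.152588)) = -0.743440
y(0.29) ≈ -0.7434

-0.7434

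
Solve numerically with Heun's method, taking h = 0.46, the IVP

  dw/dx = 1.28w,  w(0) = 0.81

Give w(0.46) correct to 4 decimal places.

1.4273

Heun: k1 = f(x_n, w_n); k2 = f(x_n + h, w_n + h·k1); w_{n+1} = w_n + (h/2)·(k1 + k2).
x=0.000000, w=0.810000:
  k1 = f(0.000000, 0.810000) = 1.036800
  k2 = f(0.460000, 1.286928) = 1.647268
  w ← 0.810000 + (0.46/2)·(1.036800 + 1.647268) = 1.427336
w(0.46) ≈ 1.4273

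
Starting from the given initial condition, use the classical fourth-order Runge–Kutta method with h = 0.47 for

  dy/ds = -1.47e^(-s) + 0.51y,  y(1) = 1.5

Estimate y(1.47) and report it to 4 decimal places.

RK4: k1 = f(s_n, y_n); k2 = f(s_n + h/2, y_n + (h/2)·k1); k3 = f(s_n + h/2, y_n + (h/2)·k2); k4 = f(s_n + h, y_n + h·k3); y_{n+1} = y_n + (h/6)·(k1 + 2k2 + 2k3 + k4).
s=1.000000, y=1.500000:
  k1 = f(1.000000, 1.500000) = 0.224217
  k2 = f(1.235000, 1.552691) = 0.364345
  k3 = f(1.235000, 1.585621) = 0.381140
  k4 = f(1.470000, 1.679136) = 0.518369
  y ← 1.500000 + (0.47/6)·(k1 + 2k2 + 2k3 + k4) = 1.674962
y(1.47) ≈ 1.6750

1.6750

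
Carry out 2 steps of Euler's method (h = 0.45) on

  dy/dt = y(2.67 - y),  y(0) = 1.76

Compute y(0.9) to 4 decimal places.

2.6920

Euler: y_{n+1} = y_n + h·f(t_n, y_n).
t=0.000000, y=1.760000: f=1.601600 → y ← 1.760000 + 0.45·1.601600 = 2.480720
t=0.450000, y=2.480720: f=0.469551 → y ← 2.480720 + 0.45·0.469551 = 2.692018
y(0.9) ≈ 2.6920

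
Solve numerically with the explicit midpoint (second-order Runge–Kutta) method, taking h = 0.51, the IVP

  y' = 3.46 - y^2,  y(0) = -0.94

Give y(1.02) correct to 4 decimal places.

Midpoint: k1 = f(t_n, y_n); k2 = f(t_n + h/2, y_n + (h/2)·k1); y_{n+1} = y_n + h·k2.
t=0.000000, y=-0.940000:
  k1 = f(0.000000, -0.940000) = 2.576400
  k2 = f(0.255000, -0.283018) = 3.379901
  y ← -0.940000 + 0.51·3.379901 = 0.783749
t=0.510000, y=0.783749:
  k1 = f(0.510000, 0.783749) = 2.845737
  k2 = f(0.765000, 1.509412) = 1.181674
  y ← 0.783749 + 0.51·1.181674 = 1.386403
y(1.02) ≈ 1.3864

1.3864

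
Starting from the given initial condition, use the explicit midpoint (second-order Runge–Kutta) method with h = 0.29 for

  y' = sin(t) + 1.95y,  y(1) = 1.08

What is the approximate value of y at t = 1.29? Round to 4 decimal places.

2.1965

Midpoint: k1 = f(t_n, y_n); k2 = f(t_n + h/2, y_n + (h/2)·k1); y_{n+1} = y_n + h·k2.
t=1.000000, y=1.080000:
  k1 = f(1.000000, 1.080000) = 2.947471
  k2 = f(1.145000, 1.507383) = 3.850108
  y ← 1.080000 + 0.29·3.850108 = 2.196531
y(1.29) ≈ 2.1965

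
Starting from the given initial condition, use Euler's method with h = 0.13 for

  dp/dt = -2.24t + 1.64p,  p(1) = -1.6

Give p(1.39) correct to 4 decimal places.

Euler: p_{n+1} = p_n + h·f(t_n, p_n).
t=1.000000, p=-1.600000: f=-4.864000 → p ← -1.600000 + 0.13·(-4.864000) = -2.232320
t=1.130000, p=-2.232320: f=-6.192205 → p ← -2.232320 + 0.13·(-6.192205) = -3.037307
t=1.260000, p=-3.037307: f=-7.803583 → p ← -3.037307 + 0.13·(-7.803583) = -4.051772
p(1.39) ≈ -4.0518

-4.0518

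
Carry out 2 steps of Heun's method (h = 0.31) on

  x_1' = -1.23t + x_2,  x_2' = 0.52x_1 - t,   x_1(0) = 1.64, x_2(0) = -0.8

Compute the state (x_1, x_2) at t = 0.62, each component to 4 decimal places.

1.0289, -0.5510

Heun on (x_1,x_2): k1 = f(t_n, state_n); k2 = f(t_n + h, state_n + h·k1); state_{n+1} = state_n + (h/2)·(k1 + k2).
0.000000: (1.640000, -0.800000)
  k1 = (-0.800000, 0.852800)
  predictor → (1.392000, -0.535632)
  k2 = (-0.916932, 0.413840)
  → (1.373876, -0.603671)
0.310000: (1.373876, -0.603671)
  k1 = (-0.984971, 0.404415)
  predictor → (1.068535, -0.478302)
  k2 = (-1.240902, -0.064362)
  → (1.028865, -0.550963)
(x_1(0.62), x_2(0.62)) ≈ (1.0289, -0.5510)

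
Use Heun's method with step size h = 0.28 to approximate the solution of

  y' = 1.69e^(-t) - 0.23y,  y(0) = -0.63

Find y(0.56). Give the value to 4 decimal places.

Heun: k1 = f(t_n, y_n); k2 = f(t_n + h, y_n + h·k1); y_{n+1} = y_n + (h/2)·(k1 + k2).
t=0.000000, y=-0.630000:
  k1 = f(0.000000, -0.630000) = 1.834900
  k2 = f(0.280000, -0.116228) = 1.304007
  y ← -0.630000 + (0.28/2)·(1.834900 + 1.304007) = -0.190553
t=0.280000, y=-0.190553:
  k1 = f(0.280000, -0.190553) = 1.321102
  k2 = f(0.560000, 0.179355) = 0.924092
  y ← -0.190553 + (0.28/2)·(1.321102 + 0.924092) = 0.123774
y(0.56) ≈ 0.1238

0.1238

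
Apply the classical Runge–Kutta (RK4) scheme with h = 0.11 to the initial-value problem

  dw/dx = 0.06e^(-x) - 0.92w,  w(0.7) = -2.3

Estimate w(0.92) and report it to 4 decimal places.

RK4: k1 = f(x_n, w_n); k2 = f(x_n + h/2, w_n + (h/2)·k1); k3 = f(x_n + h/2, w_n + (h/2)·k2); k4 = f(x_n + h, w_n + h·k3); w_{n+1} = w_n + (h/6)·(k1 + 2k2 + 2k3 + k4).
x=0.700000, w=-2.300000:
  k1 = f(0.700000, -2.300000) = 2.145795
  k2 = f(0.755000, -2.181981) = 2.035623
  k3 = f(0.755000, -2.188041) = 2.041198
  k4 = f(0.810000, -2.075468) = 1.936122
  w ← -2.300000 + (0.11/6)·(k1 + 2k2 + 2k3 + k4) = -2.075681
x=0.810000, w=-2.075681:
  k1 = f(0.810000, -2.075681) = 1.936318
  k2 = f(0.865000, -1.969184) = 1.836912
  k3 = f(0.865000, -1.974651) = 1.841942
  k4 = f(0.920000, -1.873068) = 1.747133
  w ← -2.075681 + (0.11/6)·(k1 + 2k2 + 2k3 + k4) = -1.873260
w(0.92) ≈ -1.8733

-1.8733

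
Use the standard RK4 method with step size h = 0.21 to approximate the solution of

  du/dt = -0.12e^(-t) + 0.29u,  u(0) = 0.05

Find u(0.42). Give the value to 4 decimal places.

0.0125

RK4: k1 = f(t_n, u_n); k2 = f(t_n + h/2, u_n + (h/2)·k1); k3 = f(t_n + h/2, u_n + (h/2)·k2); k4 = f(t_n + h, u_n + h·k3); u_{n+1} = u_n + (h/6)·(k1 + 2k2 + 2k3 + k4).
t=0.000000, u=0.050000:
  k1 = f(0.000000, 0.050000) = -0.105500
  k2 = f(0.105000, 0.038923) = -0.096751
  k3 = f(0.105000, 0.039841) = -0.096485
  k4 = f(0.210000, 0.029738) = -0.088646
  u ← 0.050000 + (0.21/6)·(k1 + 2k2 + 2k3 + k4) = 0.029678
t=0.210000, u=0.029678:
  k1 = f(0.210000, 0.029678) = -0.088663
  k2 = f(0.315000, 0.020369) = -0.081668
  k3 = f(0.315000, 0.021103) = -0.081455
  k4 = f(0.420000, 0.012573) = -0.075199
  u ← 0.029678 + (0.21/6)·(k1 + 2k2 + 2k3 + k4) = 0.012525
u(0.42) ≈ 0.0125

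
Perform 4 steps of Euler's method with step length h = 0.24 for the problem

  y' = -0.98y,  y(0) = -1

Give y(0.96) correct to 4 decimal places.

-0.3421

Euler: y_{n+1} = y_n + h·f(s_n, y_n).
s=0.000000, y=-1.000000: f=0.980000 → y ← -1.000000 + 0.24·0.980000 = -0.764800
s=0.240000, y=-0.764800: f=0.749504 → y ← -0.764800 + 0.24·0.749504 = -0.584919
s=0.480000, y=-0.584919: f=0.573221 → y ← -0.584919 + 0.24·0.573221 = -0.447346
s=0.720000, y=-0.447346: f=0.438399 → y ← -0.447346 + 0.24·0.438399 = -0.342130
y(0.96) ≈ -0.3421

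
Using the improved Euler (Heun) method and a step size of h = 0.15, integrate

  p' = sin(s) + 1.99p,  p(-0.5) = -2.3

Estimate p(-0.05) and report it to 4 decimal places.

-5.7905

Heun: k1 = f(s_n, p_n); k2 = f(s_n + h, p_n + h·k1); p_{n+1} = p_n + (h/2)·(k1 + k2).
s=-0.500000, p=-2.300000:
  k1 = f(-0.500000, -2.300000) = -5.056426
  k2 = f(-0.350000, -3.058464) = -6.429241
  p ← -2.300000 + (0.15/2)·(-5.056426 + (-6.429241)) = -3.161425
s=-0.350000, p=-3.161425:
  k1 = f(-0.350000, -3.161425) = -6.634134
  k2 = f(-0.200000, -4.156545) = -8.470194
  p ← -3.161425 + (0.15/2)·(-6.634134 + (-8.470194)) = -4.294250
s=-0.200000, p=-4.294250:
  k1 = f(-0.200000, -4.294250) = -8.744226
  k2 = f(-0.050000, -5.605883) = -11.205687
  p ← -4.294250 + (0.15/2)·(-8.744226 + (-11.205687)) = -5.790493
p(-0.05) ≈ -5.7905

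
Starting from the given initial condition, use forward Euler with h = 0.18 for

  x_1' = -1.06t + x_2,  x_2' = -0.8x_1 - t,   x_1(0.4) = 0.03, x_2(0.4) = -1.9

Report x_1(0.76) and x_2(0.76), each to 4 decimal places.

Euler on (x_1,x_2): x_1_{n+1} = x_1_n + h·x_1', x_2_{n+1} = x_2_n + h·x_2'.
0.400000: (0.030000, -1.900000); f=(-2.324000, -0.424000) → (-0.388320, -1.976320)
0.580000: (-0.388320, -1.976320); f=(-2.591120, -0.269344) → (-0.854722, -2.024802)
(x_1(0.76), x_2(0.76)) ≈ (-0.8547, -2.0248)

-0.8547, -2.0248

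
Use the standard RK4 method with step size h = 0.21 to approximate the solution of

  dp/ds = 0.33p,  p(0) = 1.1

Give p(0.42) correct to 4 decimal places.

1.2635

RK4: k1 = f(s_n, p_n); k2 = f(s_n + h/2, p_n + (h/2)·k1); k3 = f(s_n + h/2, p_n + (h/2)·k2); k4 = f(s_n + h, p_n + h·k3); p_{n+1} = p_n + (h/6)·(k1 + 2k2 + 2k3 + k4).
s=0.000000, p=1.100000:
  k1 = f(0.000000, 1.100000) = 0.363000
  k2 = f(0.105000, 1.138115) = 0.375578
  k3 = f(0.105000, 1.139436) = 0.376014
  k4 = f(0.210000, 1.178963) = 0.389058
  p ← 1.100000 + (0.21/6)·(k1 + 2k2 + 2k3 + k4) = 1.178933
s=0.210000, p=1.178933:
  k1 = f(0.210000, 1.178933) = 0.389048
  k2 = f(0.315000, 1.219783) = 0.402529
  k3 = f(0.315000, 1.221199) = 0.402996
  k4 = f(0.420000, 1.263563) = 0.416976
  p ← 1.178933 + (0.21/6)·(k1 + 2k2 + 2k3 + k4) = 1.263531
p(0.42) ≈ 1.2635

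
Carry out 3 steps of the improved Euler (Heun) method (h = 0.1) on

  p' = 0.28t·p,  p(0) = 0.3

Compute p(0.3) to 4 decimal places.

Heun: k1 = f(t_n, p_n); k2 = f(t_n + h, p_n + h·k1); p_{n+1} = p_n + (h/2)·(k1 + k2).
t=0.000000, p=0.300000:
  k1 = f(0.000000, 0.300000) = 0.000000
  k2 = f(0.100000, 0.300000) = 0.008400
  p ← 0.300000 + (0.1/2)·(0.000000 + 0.008400) = 0.300420
t=0.100000, p=0.300420:
  k1 = f(0.100000, 0.300420) = 0.008412
  k2 = f(0.200000, 0.301261) = 0.016871
  p ← 0.300420 + (0.1/2)·(0.008412 + 0.016871) = 0.301684
t=0.200000, p=0.301684:
  k1 = f(0.200000, 0.301684) = 0.016894
  k2 = f(0.300000, 0.303374) = 0.025483
  p ← 0.301684 + (0.1/2)·(0.016894 + 0.025483) = 0.303803
p(0.3) ≈ 0.3038

0.3038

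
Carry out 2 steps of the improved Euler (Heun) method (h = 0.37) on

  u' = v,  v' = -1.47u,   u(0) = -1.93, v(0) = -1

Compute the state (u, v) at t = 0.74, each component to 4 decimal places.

-1.8383, 1.2806

Heun on (u,v): k1 = f(t_n, state_n); k2 = f(t_n + h, state_n + h·k1); state_{n+1} = state_n + (h/2)·(k1 + k2).
0.000000: (-1.930000, -1.000000)
  k1 = (-1.000000, 2.837100)
  predictor → (-2.300000, 0.049727)
  k2 = (0.049727, 3.381000)
  → (-2.105801, 0.150348)
0.370000: (-2.105801, 0.150348)
  k1 = (0.150348, 3.095527)
  predictor → (-2.050172, 1.295693)
  k2 = (1.295693, 3.013752)
  → (-1.838283, 1.280565)
(u(0.74), v(0.74)) ≈ (-1.8383, 1.2806)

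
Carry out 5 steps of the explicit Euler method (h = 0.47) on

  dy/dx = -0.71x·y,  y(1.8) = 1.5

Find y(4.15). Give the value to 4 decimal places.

Euler: y_{n+1} = y_n + h·f(x_n, y_n).
x=1.800000, y=1.500000: f=-1.917000 → y ← 1.500000 + 0.47·(-1.917000) = 0.599010
x=2.270000, y=0.599010: f=-0.965424 → y ← 0.599010 + 0.47·(-0.965424) = 0.145261
x=2.740000, y=0.145261: f=-0.282590 → y ← 0.145261 + 0.47·(-0.282590) = 0.012443
x=3.210000, y=0.012443: f=-0.028360 → y ← 0.012443 + 0.47·(-0.028360) = -0.000886
x=3.680000, y=-0.000886: f=0.002314 → y ← -0.000886 + 0.47·0.002314 = 0.000202
y(4.15) ≈ 0.0002

0.0002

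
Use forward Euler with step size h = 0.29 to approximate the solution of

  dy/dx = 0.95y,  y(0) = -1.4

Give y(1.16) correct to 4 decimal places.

Euler: y_{n+1} = y_n + h·f(x_n, y_n).
x=0.000000, y=-1.400000: f=-1.330000 → y ← -1.400000 + 0.29·(-1.330000) = -1.785700
x=0.290000, y=-1.785700: f=-1.696415 → y ← -1.785700 + 0.29·(-1.696415) = -2.277660
x=0.580000, y=-2.277660: f=-2.163777 → y ← -2.277660 + 0.29·(-2.163777) = -2.905156
x=0.870000, y=-2.905156: f=-2.759898 → y ← -2.905156 + 0.29·(-2.759898) = -3.705526
y(1.16) ≈ -3.7055

-3.7055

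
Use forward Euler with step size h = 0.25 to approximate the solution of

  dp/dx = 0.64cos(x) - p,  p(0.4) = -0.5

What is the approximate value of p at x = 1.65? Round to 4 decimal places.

0.1139

Euler: p_{n+1} = p_n + h·f(x_n, p_n).
x=0.400000, p=-0.500000: f=1.089479 → p ← -0.500000 + 0.25·1.089479 = -0.227630
x=0.650000, p=-0.227630: f=0.737124 → p ← -0.227630 + 0.25·0.737124 = -0.043349
x=0.900000, p=-0.043349: f=0.441180 → p ← -0.043349 + 0.25·0.441180 = 0.066946
x=1.150000, p=0.066946: f=0.194486 → p ← 0.066946 + 0.25·0.194486 = 0.115567
x=1.400000, p=0.115567: f=-0.006788 → p ← 0.115567 + 0.25·(-0.006788) = 0.113870
p(1.65) ≈ 0.1139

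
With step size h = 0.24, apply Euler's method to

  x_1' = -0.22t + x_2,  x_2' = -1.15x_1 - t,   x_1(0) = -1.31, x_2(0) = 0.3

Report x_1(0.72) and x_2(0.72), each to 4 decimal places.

-0.8903, 1.1318

Euler on (x_1,x_2): x_1_{n+1} = x_1_n + h·x_1', x_2_{n+1} = x_2_n + h·x_2'.
0.000000: (-1.310000, 0.300000); f=(0.300000, 1.506500) → (-1.238000, 0.661560)
0.240000: (-1.238000, 0.661560); f=(0.608760, 1.183700) → (-1.091898, 0.945648)
0.480000: (-1.091898, 0.945648); f=(0.840048, 0.775682) → (-0.890286, 1.131812)
(x_1(0.72), x_2(0.72)) ≈ (-0.8903, 1.1318)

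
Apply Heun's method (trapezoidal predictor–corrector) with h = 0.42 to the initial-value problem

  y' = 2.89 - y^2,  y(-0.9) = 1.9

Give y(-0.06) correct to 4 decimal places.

Heun: k1 = f(s_n, y_n); k2 = f(s_n + h, y_n + h·k1); y_{n+1} = y_n + (h/2)·(k1 + k2).
s=-0.900000, y=1.900000:
  k1 = f(-0.900000, 1.900000) = -0.720000
  k2 = f(-0.480000, 1.597600) = 0.337674
  y ← 1.900000 + (0.42/2)·(-0.720000 + 0.337674) = 1.819712
s=-0.480000, y=1.819712:
  k1 = f(-0.480000, 1.819712) = -0.421350
  k2 = f(-0.060000, 1.642744) = 0.191391
  y ← 1.819712 + (0.42/2)·(-0.421350 + 0.191391) = 1.771420
y(-0.06) ≈ 1.7714

1.7714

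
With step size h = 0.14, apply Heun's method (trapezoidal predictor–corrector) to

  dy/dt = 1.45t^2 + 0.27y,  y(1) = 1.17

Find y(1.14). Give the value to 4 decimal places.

Heun: k1 = f(t_n, y_n); k2 = f(t_n + h, y_n + h·k1); y_{n+1} = y_n + (h/2)·(k1 + k2).
t=1.000000, y=1.170000:
  k1 = f(1.000000, 1.170000) = 1.765900
  k2 = f(1.140000, 1.417226) = 2.267071
  y ← 1.170000 + (0.14/2)·(1.765900 + 2.267071) = 1.452308
y(1.14) ≈ 1.4523

1.4523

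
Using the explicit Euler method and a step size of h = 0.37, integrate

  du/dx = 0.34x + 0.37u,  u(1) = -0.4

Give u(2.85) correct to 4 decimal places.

Euler: u_{n+1} = u_n + h·f(x_n, u_n).
x=1.000000, u=-0.400000: f=0.192000 → u ← -0.400000 + 0.37·0.192000 = -0.328960
x=1.370000, u=-0.328960: f=0.344085 → u ← -0.328960 + 0.37·0.344085 = -0.201649
x=1.740000, u=-0.201649: f=0.516990 → u ← -0.201649 + 0.37·0.516990 = -0.010362
x=2.110000, u=-0.010362: f=0.713566 → u ← -0.010362 + 0.37·0.713566 = 0.253657
x=2.480000, u=0.253657: f=0.937053 → u ← 0.253657 + 0.37·0.937053 = 0.600367
u(2.85) ≈ 0.6004

0.6004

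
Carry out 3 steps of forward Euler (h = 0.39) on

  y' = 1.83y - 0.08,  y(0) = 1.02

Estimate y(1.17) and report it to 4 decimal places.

Euler: y_{n+1} = y_n + h·f(x_n, y_n).
x=0.000000, y=1.020000: f=1.786600 → y ← 1.020000 + 0.39·1.786600 = 1.716774
x=0.390000, y=1.716774: f=3.061696 → y ← 1.716774 + 0.39·3.061696 = 2.910836
x=0.780000, y=2.910836: f=5.246829 → y ← 2.910836 + 0.39·5.246829 = 4.957099
y(1.17) ≈ 4.9571

4.9571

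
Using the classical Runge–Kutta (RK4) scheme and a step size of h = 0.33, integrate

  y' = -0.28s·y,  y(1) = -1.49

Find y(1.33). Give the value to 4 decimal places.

RK4: k1 = f(s_n, y_n); k2 = f(s_n + h/2, y_n + (h/2)·k1); k3 = f(s_n + h/2, y_n + (h/2)·k2); k4 = f(s_n + h, y_n + h·k3); y_{n+1} = y_n + (h/6)·(k1 + 2k2 + 2k3 + k4).
s=1.000000, y=-1.490000:
  k1 = f(1.000000, -1.490000) = 0.417200
  k2 = f(1.165000, -1.421162) = 0.463583
  k3 = f(1.165000, -1.413509) = 0.461087
  k4 = f(1.330000, -1.337841) = 0.498212
  y ← -1.490000 + (0.33/6)·(k1 + 2k2 + 2k3 + k4) = -1.337939
y(1.33) ≈ -1.3379

-1.3379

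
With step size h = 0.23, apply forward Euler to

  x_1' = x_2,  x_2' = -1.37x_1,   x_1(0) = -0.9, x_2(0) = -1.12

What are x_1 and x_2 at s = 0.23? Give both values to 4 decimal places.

Euler on (x_1,x_2): x_1_{n+1} = x_1_n + h·x_1', x_2_{n+1} = x_2_n + h·x_2'.
0.000000: (-0.900000, -1.120000); f=(-1.120000, 1.233000) → (-1.157600, -0.836410)
(x_1(0.23), x_2(0.23)) ≈ (-1.1576, -0.8364)

-1.1576, -0.8364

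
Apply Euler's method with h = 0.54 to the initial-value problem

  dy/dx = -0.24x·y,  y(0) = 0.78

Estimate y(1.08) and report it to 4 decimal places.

Euler: y_{n+1} = y_n + h·f(x_n, y_n).
x=0.000000, y=0.780000: f=0.000000 → y ← 0.780000 + 0.54·0.000000 = 0.780000
x=0.540000, y=0.780000: f=-0.101088 → y ← 0.780000 + 0.54·(-0.101088) = 0.725412
y(1.08) ≈ 0.7254

0.7254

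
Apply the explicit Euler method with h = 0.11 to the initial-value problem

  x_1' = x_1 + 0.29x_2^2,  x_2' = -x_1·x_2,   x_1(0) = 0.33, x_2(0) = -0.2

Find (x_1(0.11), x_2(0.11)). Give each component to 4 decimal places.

Euler on (x_1,x_2): x_1_{n+1} = x_1_n + h·x_1', x_2_{n+1} = x_2_n + h·x_2'.
0.000000: (0.330000, -0.200000); f=(0.341600, 0.066000) → (0.367576, -0.192740)
(x_1(0.11), x_2(0.11)) ≈ (0.3676, -0.1927)

0.3676, -0.1927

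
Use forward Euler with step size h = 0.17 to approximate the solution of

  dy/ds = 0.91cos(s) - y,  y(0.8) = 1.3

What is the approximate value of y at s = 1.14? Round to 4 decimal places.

Euler: y_{n+1} = y_n + h·f(s_n, y_n).
s=0.800000, y=1.300000: f=-0.665997 → y ← 1.300000 + 0.17·(-0.665997) = 1.186781
s=0.970000, y=1.186781: f=-0.672358 → y ← 1.186781 + 0.17·(-0.672358) = 1.072480
y(1.14) ≈ 1.0725

1.0725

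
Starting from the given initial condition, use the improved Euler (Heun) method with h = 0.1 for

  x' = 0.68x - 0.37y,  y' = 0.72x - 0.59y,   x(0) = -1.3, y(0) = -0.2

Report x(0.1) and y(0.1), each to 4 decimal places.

-1.3822, -0.2823

Heun on (x,y): k1 = f(t_n, state_n); k2 = f(t_n + h, state_n + h·k1); state_{n+1} = state_n + (h/2)·(k1 + k2).
0.000000: (-1.300000, -0.200000)
  k1 = (-0.810000, -0.818000)
  predictor → (-1.381000, -0.281800)
  k2 = (-0.834814, -0.828058)
  → (-1.382241, -0.282303)
(x(0.1), y(0.1)) ≈ (-1.3822, -0.2823)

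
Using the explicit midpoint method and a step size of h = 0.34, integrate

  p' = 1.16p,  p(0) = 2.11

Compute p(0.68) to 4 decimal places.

4.5730

Midpoint: k1 = f(x_n, p_n); k2 = f(x_n + h/2, p_n + (h/2)·k1); p_{n+1} = p_n + h·k2.
x=0.000000, p=2.110000:
  k1 = f(0.000000, 2.110000) = 2.447600
  k2 = f(0.170000, 2.526092) = 2.930267
  p ← 2.110000 + 0.34·2.930267 = 3.106291
x=0.340000, p=3.106291:
  k1 = f(0.340000, 3.106291) = 3.603297
  k2 = f(0.510000, 3.718851) = 4.313867
  p ← 3.106291 + 0.34·4.313867 = 4.573006
p(0.68) ≈ 4.5730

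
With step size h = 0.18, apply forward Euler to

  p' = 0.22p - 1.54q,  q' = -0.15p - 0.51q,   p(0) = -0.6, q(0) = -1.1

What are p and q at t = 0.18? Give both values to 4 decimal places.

-0.3188, -0.9828

Euler on (p,q): p_{n+1} = p_n + h·p', q_{n+1} = q_n + h·q'.
0.000000: (-0.600000, -1.100000); f=(1.562000, 0.651000) → (-0.318840, -0.982820)
(p(0.18), q(0.18)) ≈ (-0.3188, -0.9828)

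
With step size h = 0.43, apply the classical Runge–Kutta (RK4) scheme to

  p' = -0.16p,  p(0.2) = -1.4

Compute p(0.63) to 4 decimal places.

-1.3069

RK4: k1 = f(t_n, p_n); k2 = f(t_n + h/2, p_n + (h/2)·k1); k3 = f(t_n + h/2, p_n + (h/2)·k2); k4 = f(t_n + h, p_n + h·k3); p_{n+1} = p_n + (h/6)·(k1 + 2k2 + 2k3 + k4).
t=0.200000, p=-1.400000:
  k1 = f(0.200000, -1.400000) = 0.224000
  k2 = f(0.415000, -1.351840) = 0.216294
  k3 = f(0.415000, -1.353497) = 0.216559
  k4 = f(0.630000, -1.306879) = 0.209101
  p ← -1.400000 + (0.43/6)·(k1 + 2k2 + 2k3 + k4) = -1.306919
p(0.63) ≈ -1.3069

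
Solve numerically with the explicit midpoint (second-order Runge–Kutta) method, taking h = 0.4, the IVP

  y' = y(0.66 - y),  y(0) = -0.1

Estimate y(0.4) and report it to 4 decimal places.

-0.1357

Midpoint: k1 = f(s_n, y_n); k2 = f(s_n + h/2, y_n + (h/2)·k1); y_{n+1} = y_n + h·k2.
s=0.000000, y=-0.100000:
  k1 = f(0.000000, -0.100000) = -0.076000
  k2 = f(0.200000, -0.115200) = -0.089303
  y ← -0.100000 + 0.4·(-0.089303) = -0.135721
y(0.4) ≈ -0.1357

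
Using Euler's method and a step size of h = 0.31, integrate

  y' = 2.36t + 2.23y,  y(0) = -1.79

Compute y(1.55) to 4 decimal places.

-20.3191

Euler: y_{n+1} = y_n + h·f(t_n, y_n).
t=0.000000, y=-1.790000: f=-3.991700 → y ← -1.790000 + 0.31·(-3.991700) = -3.027427
t=0.310000, y=-3.027427: f=-6.019562 → y ← -3.027427 + 0.31·(-6.019562) = -4.893491
t=0.620000, y=-4.893491: f=-9.449286 → y ← -4.893491 + 0.31·(-9.449286) = -7.822770
t=0.930000, y=-7.822770: f=-15.249977 → y ← -7.822770 + 0.31·(-15.249977) = -12.550263
t=1.240000, y=-12.550263: f=-25.060686 → y ← -12.550263 + 0.31·(-25.060686) = -20.319075
y(1.55) ≈ -20.3191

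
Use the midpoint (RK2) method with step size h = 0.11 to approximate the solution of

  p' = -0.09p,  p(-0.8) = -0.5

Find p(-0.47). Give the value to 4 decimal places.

-0.4854

Midpoint: k1 = f(s_n, p_n); k2 = f(s_n + h/2, p_n + (h/2)·k1); p_{n+1} = p_n + h·k2.
s=-0.800000, p=-0.500000:
  k1 = f(-0.800000, -0.500000) = 0.045000
  k2 = f(-0.745000, -0.497525) = 0.044777
  p ← -0.500000 + 0.11·0.044777 = -0.495075
s=-0.690000, p=-0.495075:
  k1 = f(-0.690000, -0.495075) = 0.044557
  k2 = f(-0.635000, -0.492624) = 0.044336
  p ← -0.495075 + 0.11·0.044336 = -0.490198
s=-0.580000, p=-0.490198:
  k1 = f(-0.580000, -0.490198) = 0.044118
  k2 = f(-0.525000, -0.487771) = 0.043899
  p ← -0.490198 + 0.11·0.043899 = -0.485369
p(-0.47) ≈ -0.4854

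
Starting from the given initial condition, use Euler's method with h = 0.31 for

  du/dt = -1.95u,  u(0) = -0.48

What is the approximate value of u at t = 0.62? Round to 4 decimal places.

-0.0751

Euler: u_{n+1} = u_n + h·f(t_n, u_n).
t=0.000000, u=-0.480000: f=0.936000 → u ← -0.480000 + 0.31·0.936000 = -0.189840
t=0.310000, u=-0.189840: f=0.370188 → u ← -0.189840 + 0.31·0.370188 = -0.075082
u(0.62) ≈ -0.0751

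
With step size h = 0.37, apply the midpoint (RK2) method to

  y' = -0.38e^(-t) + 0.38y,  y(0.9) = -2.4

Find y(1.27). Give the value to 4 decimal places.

-2.8127

Midpoint: k1 = f(t_n, y_n); k2 = f(t_n + h/2, y_n + (h/2)·k1); y_{n+1} = y_n + h·k2.
t=0.900000, y=-2.400000:
  k1 = f(0.900000, -2.400000) = -1.066496
  k2 = f(1.085000, -2.597302) = -1.115377
  y ← -2.400000 + 0.37·(-1.115377) = -2.812690
y(1.27) ≈ -2.8127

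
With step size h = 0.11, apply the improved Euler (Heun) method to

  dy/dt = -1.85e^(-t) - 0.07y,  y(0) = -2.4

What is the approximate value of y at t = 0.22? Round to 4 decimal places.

-2.7261

Heun: k1 = f(t_n, y_n); k2 = f(t_n + h, y_n + h·k1); y_{n+1} = y_n + (h/2)·(k1 + k2).
t=0.000000, y=-2.400000:
  k1 = f(0.000000, -2.400000) = -1.682000
  k2 = f(0.110000, -2.585020) = -1.476342
  y ← -2.400000 + (0.11/2)·(-1.682000 + (-1.476342)) = -2.573709
t=0.110000, y=-2.573709:
  k1 = f(0.110000, -2.573709) = -1.477134
  k2 = f(0.220000, -2.736193) = -1.293126
  y ← -2.573709 + (0.11/2)·(-1.477134 + (-1.293126)) = -2.726073
y(0.22) ≈ -2.7261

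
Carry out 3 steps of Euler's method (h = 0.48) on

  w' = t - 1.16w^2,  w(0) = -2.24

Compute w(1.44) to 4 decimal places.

-217.6035

Euler: w_{n+1} = w_n + h·f(t_n, w_n).
t=0.000000, w=-2.240000: f=-5.820416 → w ← -2.240000 + 0.48·(-5.820416) = -5.033800
t=0.480000, w=-5.033800: f=-28.913401 → w ← -5.033800 + 0.48·(-28.913401) = -18.912232
t=0.960000, w=-18.912232: f=-413.940140 → w ← -18.912232 + 0.48·(-413.940140) = -217.603499
w(1.44) ≈ -217.6035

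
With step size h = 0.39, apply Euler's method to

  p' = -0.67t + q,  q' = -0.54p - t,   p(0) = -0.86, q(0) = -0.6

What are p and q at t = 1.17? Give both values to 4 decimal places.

Euler on (p,q): p_{n+1} = p_n + h·p', q_{n+1} = q_n + h·q'.
0.000000: (-0.860000, -0.600000); f=(-0.600000, 0.464400) → (-1.094000, -0.418884)
0.390000: (-1.094000, -0.418884); f=(-0.680184, 0.200760) → (-1.359272, -0.340588)
0.780000: (-1.359272, -0.340588); f=(-0.863188, -0.045993) → (-1.695915, -0.358525)
(p(1.17), q(1.17)) ≈ (-1.6959, -0.3585)

-1.6959, -0.3585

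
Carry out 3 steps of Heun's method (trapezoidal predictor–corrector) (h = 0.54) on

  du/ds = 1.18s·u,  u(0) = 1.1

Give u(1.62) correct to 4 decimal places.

Heun: k1 = f(s_n, u_n); k2 = f(s_n + h, u_n + h·k1); u_{n+1} = u_n + (h/2)·(k1 + k2).
s=0.000000, u=1.100000:
  k1 = f(0.000000, 1.100000) = 0.000000
  k2 = f(0.540000, 1.100000) = 0.700920
  u ← 1.100000 + (0.54/2)·(0.000000 + 0.700920) = 1.289248
s=0.540000, u=1.289248:
  k1 = f(0.540000, 1.289248) = 0.821509
  k2 = f(1.080000, 1.732863) = 2.208361
  u ← 1.289248 + (0.54/2)·(0.821509 + 2.208361) = 2.107313
s=1.080000, u=2.107313:
  k1 = f(1.080000, 2.107313) = 2.685560
  k2 = f(1.620000, 3.557516) = 6.800547
  u ← 2.107313 + (0.54/2)·(2.685560 + 6.800547) = 4.668562
u(1.62) ≈ 4.6686

4.6686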